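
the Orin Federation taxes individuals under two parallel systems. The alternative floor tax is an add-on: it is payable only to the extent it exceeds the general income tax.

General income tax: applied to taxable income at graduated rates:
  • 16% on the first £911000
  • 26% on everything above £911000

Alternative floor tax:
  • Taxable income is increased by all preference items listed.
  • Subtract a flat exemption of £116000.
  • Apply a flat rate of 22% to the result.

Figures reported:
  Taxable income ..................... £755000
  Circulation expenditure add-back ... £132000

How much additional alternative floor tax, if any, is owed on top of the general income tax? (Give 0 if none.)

General income tax:
  £755000 × 16% = £120800

Alternative floor tax:
  Adjusted income: £755000 + £132000 = £887000
  Less exemption £116000 → base £771000
  £771000 × 22% = £169620

Excess of alternative floor tax over general income tax: £169620 − £120800 = £48820.

£48820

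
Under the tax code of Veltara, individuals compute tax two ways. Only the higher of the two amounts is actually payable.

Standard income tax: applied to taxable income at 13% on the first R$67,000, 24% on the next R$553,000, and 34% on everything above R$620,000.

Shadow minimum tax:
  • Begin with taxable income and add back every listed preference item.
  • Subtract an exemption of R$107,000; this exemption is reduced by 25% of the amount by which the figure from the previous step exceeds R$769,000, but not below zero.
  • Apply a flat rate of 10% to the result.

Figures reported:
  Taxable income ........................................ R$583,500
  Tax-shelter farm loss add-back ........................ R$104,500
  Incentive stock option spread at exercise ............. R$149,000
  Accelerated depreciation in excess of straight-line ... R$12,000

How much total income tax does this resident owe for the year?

R$132,670

Shadow minimum tax:
  Adjusted income: R$583,500 + R$104,500 + R$149,000 + R$12,000 = R$849,000
  Exemption: R$107,000 − 25% × (R$849,000 − R$769,000) = R$107,000 − R$20,000 = R$87,000
  Base: R$849,000 − R$87,000 = R$762,000
  R$762,000 × 10% = R$76,200

Standard income tax:
  R$67,000 × 13% = R$8,710
  R$516,500 × 24% = R$123,960
  → R$132,670

R$132,670 > R$76,200, so the standard income tax governs.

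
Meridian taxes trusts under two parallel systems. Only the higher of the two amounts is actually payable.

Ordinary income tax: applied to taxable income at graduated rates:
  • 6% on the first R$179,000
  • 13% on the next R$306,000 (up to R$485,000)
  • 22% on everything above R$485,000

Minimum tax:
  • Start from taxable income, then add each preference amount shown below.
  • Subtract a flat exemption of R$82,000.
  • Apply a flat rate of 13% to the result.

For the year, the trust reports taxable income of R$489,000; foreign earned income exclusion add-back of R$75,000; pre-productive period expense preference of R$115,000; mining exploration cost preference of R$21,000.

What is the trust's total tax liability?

Minimum tax:
  Adjusted income: R$489,000 + R$75,000 + R$115,000 + R$21,000 = R$700,000
  Less exemption R$82,000 → base R$618,000
  R$618,000 × 13% = R$80,340

Ordinary income tax:
  R$179,000 × 6% = R$10,740
  R$306,000 × 13% = R$39,780
  R$4,000 × 22% = R$880
  → R$51,400

R$80,340 > R$51,400, so the minimum tax is the binding amount.

R$80,340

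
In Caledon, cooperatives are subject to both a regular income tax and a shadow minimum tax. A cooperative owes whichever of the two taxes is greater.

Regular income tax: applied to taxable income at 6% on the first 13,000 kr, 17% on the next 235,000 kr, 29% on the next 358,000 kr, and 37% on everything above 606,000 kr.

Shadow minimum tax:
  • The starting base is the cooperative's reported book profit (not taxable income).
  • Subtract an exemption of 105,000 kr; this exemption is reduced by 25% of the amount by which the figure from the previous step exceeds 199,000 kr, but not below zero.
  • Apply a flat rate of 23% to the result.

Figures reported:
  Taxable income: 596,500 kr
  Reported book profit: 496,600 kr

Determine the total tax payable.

141,795 kr

Shadow minimum tax:
  Base (reported book profit): 496,600 kr
  Exemption: 105,000 kr − 25% × (496,600 kr − 199,000 kr) = 105,000 kr − 74,400 kr = 30,600 kr
  Base: 496,600 kr − 30,600 kr = 466,000 kr
  466,000 kr × 23% = 107,180 kr

Regular income tax:
  13,000 kr × 6% = 780 kr
  235,000 kr × 17% = 39,950 kr
  348,500 kr × 29% = 101,065 kr
  → 141,795 kr

141,795 kr > 107,180 kr, so the regular income tax governs.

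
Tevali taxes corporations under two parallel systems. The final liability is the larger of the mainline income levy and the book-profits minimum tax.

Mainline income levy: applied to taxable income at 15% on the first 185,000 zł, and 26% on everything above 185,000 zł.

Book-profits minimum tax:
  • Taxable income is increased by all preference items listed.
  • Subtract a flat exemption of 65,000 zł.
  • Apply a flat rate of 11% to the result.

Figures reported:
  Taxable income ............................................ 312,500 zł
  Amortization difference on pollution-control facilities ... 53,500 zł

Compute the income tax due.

60,900 zł

Book-profits minimum tax:
  Adjusted income: 312,500 zł + 53,500 zł = 366,000 zł
  Less exemption 65,000 zł → base 301,000 zł
  301,000 zł × 11% = 33,110 zł

Mainline income levy:
  185,000 zł × 15% = 27,750 zł
  127,500 zł × 26% = 33,150 zł
  → 60,900 zł

60,900 zł > 33,110 zł, so the mainline income levy governs.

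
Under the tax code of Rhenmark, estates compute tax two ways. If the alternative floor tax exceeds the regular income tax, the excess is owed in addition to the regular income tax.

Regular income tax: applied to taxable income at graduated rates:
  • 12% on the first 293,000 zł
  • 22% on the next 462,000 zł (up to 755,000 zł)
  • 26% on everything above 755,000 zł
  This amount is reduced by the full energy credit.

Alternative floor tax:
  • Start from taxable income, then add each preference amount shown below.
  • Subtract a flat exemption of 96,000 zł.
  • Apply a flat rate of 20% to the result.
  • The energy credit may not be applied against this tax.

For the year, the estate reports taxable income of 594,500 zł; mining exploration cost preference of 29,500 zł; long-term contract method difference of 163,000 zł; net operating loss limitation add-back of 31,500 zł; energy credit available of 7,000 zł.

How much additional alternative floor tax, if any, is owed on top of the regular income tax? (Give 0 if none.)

Alternative floor tax:
  Adjusted income: 594,500 zł + 29,500 zł + 163,000 zł + 31,500 zł = 818,500 zł
  Less exemption 96,000 zł → base 722,500 zł
  722,500 zł × 20% = 144,500 zł

Regular income tax:
  293,000 zł × 12% = 35,160 zł
  301,500 zł × 22% = 66,330 zł
  → 101,490 zł
  Less energy credit 7,000 zł → 94,490 zł

Excess of alternative floor tax over regular income tax: 144,500 zł − 94,490 zł = 50,010 zł.

50,010 zł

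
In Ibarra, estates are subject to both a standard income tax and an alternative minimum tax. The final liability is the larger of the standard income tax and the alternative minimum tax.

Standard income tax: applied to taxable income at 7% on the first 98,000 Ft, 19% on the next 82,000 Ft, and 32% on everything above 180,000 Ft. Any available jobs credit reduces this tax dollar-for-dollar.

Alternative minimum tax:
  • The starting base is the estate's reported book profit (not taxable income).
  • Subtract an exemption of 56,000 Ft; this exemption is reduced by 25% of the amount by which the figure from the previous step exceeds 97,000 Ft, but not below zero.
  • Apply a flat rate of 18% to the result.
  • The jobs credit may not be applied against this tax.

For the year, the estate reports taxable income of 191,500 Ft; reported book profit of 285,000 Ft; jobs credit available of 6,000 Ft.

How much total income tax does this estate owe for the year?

Standard income tax:
  98,000 Ft × 7% = 6,860 Ft
  82,000 Ft × 19% = 15,580 Ft
  11,500 Ft × 32% = 3,680 Ft
  → 26,120 Ft
  Less jobs credit 6,000 Ft → 20,120 Ft

Alternative minimum tax:
  Base (reported book profit): 285,000 Ft
  Exemption: 56,000 Ft − 25% × (285,000 Ft − 97,000 Ft) = 56,000 Ft − 47,000 Ft = 9,000 Ft
  Base: 285,000 Ft − 9,000 Ft = 276,000 Ft
  276,000 Ft × 18% = 49,680 Ft

49,680 Ft > 20,120 Ft, so the alternative minimum tax is the binding amount.

49,680 Ft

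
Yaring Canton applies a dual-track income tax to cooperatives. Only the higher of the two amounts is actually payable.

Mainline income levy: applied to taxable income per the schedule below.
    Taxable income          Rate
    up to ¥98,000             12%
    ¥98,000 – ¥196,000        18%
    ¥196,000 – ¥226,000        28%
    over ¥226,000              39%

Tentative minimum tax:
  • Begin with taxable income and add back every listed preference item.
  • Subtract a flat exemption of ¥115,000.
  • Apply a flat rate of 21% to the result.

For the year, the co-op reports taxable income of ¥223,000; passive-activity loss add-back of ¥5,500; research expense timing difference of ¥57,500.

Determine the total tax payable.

Mainline income levy:
  ¥98,000 × 12% = ¥11,760
  ¥98,000 × 18% = ¥17,640
  ¥27,000 × 28% = ¥7,560
  → ¥36,960

Tentative minimum tax:
  Adjusted income: ¥223,000 + ¥5,500 + ¥57,500 = ¥286,000
  Less exemption ¥115,000 → base ¥171,000
  ¥171,000 × 21% = ¥35,910

¥36,960 > ¥35,910, so the mainline income levy governs.

¥36,960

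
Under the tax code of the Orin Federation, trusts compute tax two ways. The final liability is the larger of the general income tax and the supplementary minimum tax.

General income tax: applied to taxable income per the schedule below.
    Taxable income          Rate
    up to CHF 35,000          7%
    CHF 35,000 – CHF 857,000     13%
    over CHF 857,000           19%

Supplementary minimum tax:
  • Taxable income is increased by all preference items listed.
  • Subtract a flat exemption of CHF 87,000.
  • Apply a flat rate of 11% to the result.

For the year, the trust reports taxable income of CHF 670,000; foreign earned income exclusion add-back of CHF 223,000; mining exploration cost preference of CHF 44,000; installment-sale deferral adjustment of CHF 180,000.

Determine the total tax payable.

General income tax:
  CHF 35,000 × 7% = CHF 2,450
  CHF 635,000 × 13% = CHF 82,550
  → CHF 85,000

Supplementary minimum tax:
  Adjusted income: CHF 670,000 + CHF 223,000 + CHF 44,000 + CHF 180,000 = CHF 1,117,000
  Less exemption CHF 87,000 → base CHF 1,030,000
  CHF 1,030,000 × 11% = CHF 113,300

CHF 113,300 > CHF 85,000, so the supplementary minimum tax is the binding amount.

CHF 113,300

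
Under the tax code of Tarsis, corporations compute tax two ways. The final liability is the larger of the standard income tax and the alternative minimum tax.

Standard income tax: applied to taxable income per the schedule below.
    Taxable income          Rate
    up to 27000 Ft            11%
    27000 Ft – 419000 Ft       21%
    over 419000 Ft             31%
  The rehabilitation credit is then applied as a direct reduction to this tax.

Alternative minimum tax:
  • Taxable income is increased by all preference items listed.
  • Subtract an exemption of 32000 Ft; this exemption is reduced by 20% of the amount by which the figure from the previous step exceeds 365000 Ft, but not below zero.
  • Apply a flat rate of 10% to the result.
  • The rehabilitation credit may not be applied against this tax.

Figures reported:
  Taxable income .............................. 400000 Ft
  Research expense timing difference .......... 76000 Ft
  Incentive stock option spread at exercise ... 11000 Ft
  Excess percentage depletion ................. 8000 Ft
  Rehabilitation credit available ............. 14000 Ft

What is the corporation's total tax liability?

Standard income tax:
  27000 Ft × 11% = 2970 Ft
  373000 Ft × 21% = 78330 Ft
  → 81300 Ft
  Less rehabilitation credit 14000 Ft → 67300 Ft

Alternative minimum tax:
  Adjusted income: 400000 Ft + 76000 Ft + 11000 Ft + 8000 Ft = 495000 Ft
  Exemption: 32000 Ft − 20% × (495000 Ft − 365000 Ft) = 32000 Ft − 26000 Ft = 6000 Ft
  Base: 495000 Ft − 6000 Ft = 489000 Ft
  489000 Ft × 10% = 48900 Ft

67300 Ft > 48900 Ft, so the standard income tax governs.

67300 Ft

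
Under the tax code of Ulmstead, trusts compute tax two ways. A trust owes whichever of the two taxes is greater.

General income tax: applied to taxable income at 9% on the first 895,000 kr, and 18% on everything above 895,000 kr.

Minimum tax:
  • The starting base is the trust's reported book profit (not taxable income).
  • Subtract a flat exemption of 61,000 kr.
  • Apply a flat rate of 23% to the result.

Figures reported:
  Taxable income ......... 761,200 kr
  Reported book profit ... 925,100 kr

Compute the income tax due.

198,743 kr

Minimum tax:
  Base (reported book profit): 925,100 kr
  Less exemption 61,000 kr → base 864,100 kr
  864,100 kr × 23% = 198,743 kr

General income tax:
  761,200 kr × 9% = 68,508 kr

198,743 kr > 68,508 kr, so the minimum tax is the binding amount.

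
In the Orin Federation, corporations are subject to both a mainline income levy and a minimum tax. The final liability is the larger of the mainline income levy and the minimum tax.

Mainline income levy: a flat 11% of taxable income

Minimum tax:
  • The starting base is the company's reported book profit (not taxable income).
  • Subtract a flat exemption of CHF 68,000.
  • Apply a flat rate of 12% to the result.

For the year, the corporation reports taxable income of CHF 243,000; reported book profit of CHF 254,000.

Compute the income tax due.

CHF 26,730

Mainline income levy:
  CHF 243,000 × 11% = CHF 26,730

Minimum tax:
  Base (reported book profit): CHF 254,000
  Less exemption CHF 68,000 → base CHF 186,000
  CHF 186,000 × 12% = CHF 22,320

CHF 26,730 > CHF 22,320, so the mainline income levy governs.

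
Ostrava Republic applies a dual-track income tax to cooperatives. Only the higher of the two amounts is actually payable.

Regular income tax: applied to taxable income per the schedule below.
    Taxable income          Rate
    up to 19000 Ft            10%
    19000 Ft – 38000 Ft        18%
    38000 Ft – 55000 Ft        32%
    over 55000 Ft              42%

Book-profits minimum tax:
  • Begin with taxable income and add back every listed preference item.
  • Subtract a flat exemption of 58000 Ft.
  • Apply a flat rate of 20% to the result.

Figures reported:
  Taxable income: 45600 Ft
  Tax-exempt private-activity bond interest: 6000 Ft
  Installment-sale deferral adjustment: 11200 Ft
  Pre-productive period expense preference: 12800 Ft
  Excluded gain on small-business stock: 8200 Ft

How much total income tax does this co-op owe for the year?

7752 Ft

Regular income tax:
  19000 Ft × 10% = 1900 Ft
  19000 Ft × 18% = 3420 Ft
  7600 Ft × 32% = 2432 Ft
  → 7752 Ft

Book-profits minimum tax:
  Adjusted income: 45600 Ft + 6000 Ft + 11200 Ft + 12800 Ft + 8200 Ft = 83800 Ft
  Less exemption 58000 Ft → base 25800 Ft
  25800 Ft × 20% = 5160 Ft

7752 Ft > 5160 Ft, so the regular income tax governs.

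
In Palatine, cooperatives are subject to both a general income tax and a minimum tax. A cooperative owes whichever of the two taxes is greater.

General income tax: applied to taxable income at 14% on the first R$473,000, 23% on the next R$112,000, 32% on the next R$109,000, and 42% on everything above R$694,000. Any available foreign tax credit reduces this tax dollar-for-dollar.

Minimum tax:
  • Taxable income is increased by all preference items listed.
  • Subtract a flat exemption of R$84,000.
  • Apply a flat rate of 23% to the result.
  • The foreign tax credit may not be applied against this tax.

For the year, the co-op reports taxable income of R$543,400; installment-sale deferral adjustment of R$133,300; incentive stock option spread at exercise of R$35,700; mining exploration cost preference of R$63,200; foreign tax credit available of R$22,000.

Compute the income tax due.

R$159,068

General income tax:
  R$473,000 × 14% = R$66,220
  R$70,400 × 23% = R$16,192
  → R$82,412
  Less foreign tax credit R$22,000 → R$60,412

Minimum tax:
  Adjusted income: R$543,400 + R$133,300 + R$35,700 + R$63,200 = R$775,600
  Less exemption R$84,000 → base R$691,600
  R$691,600 × 23% = R$159,068

R$159,068 > R$60,412, so the minimum tax is the binding amount.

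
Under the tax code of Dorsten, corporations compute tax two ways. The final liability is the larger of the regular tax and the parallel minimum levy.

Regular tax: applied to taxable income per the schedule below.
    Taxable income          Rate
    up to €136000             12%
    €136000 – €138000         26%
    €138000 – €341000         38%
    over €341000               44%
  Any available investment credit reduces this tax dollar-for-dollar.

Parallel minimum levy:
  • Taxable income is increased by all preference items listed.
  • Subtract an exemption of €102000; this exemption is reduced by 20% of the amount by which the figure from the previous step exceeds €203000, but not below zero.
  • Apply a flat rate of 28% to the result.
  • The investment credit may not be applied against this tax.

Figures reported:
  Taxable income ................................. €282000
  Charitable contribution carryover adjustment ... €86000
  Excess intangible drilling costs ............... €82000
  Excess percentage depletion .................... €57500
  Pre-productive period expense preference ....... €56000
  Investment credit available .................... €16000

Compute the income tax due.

€149408

Regular tax:
  €136000 × 12% = €16320
  €2000 × 26% = €520
  €144000 × 38% = €54720
  → €71560
  Less investment credit €16000 → €55560

Parallel minimum levy:
  Adjusted income: €282000 + €86000 + €82000 + €57500 + €56000 = €563500
  Exemption: €102000 − 20% × (€563500 − €203000) = €102000 − €72100 = €29900
  Base: €563500 − €29900 = €533600
  €533600 × 28% = €149408

€149408 > €55560, so the parallel minimum levy is the binding amount.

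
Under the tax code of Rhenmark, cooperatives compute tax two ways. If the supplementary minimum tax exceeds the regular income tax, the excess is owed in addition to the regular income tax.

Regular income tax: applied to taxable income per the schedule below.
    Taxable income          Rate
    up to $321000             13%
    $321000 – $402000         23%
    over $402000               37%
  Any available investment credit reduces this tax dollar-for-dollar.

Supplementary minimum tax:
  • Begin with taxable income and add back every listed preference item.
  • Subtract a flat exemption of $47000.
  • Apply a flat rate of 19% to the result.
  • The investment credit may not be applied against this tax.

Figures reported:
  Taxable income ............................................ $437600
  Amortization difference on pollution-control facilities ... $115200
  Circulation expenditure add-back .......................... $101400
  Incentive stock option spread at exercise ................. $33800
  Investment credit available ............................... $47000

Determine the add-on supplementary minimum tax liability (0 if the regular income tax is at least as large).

$95258

Supplementary minimum tax:
  Adjusted income: $437600 + $115200 + $101400 + $33800 = $688000
  Less exemption $47000 → base $641000
  $641000 × 19% = $121790

Regular income tax:
  $321000 × 13% = $41730
  $81000 × 23% = $18630
  $35600 × 37% = $13172
  → $73532
  Less investment credit $47000 → $26532

Excess of supplementary minimum tax over regular income tax: $121790 − $26532 = $95258.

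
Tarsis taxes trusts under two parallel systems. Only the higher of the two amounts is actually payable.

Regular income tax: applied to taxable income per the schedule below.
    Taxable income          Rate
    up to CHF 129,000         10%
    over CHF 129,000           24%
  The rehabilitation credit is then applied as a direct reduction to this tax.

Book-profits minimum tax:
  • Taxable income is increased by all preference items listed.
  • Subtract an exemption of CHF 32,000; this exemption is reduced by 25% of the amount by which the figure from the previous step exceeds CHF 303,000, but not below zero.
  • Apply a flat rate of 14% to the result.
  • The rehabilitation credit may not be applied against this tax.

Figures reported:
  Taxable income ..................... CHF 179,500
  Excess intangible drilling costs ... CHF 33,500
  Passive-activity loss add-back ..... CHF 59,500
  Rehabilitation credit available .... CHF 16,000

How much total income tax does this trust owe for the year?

Regular income tax:
  CHF 129,000 × 10% = CHF 12,900
  CHF 50,500 × 24% = CHF 12,120
  → CHF 25,020
  Less rehabilitation credit CHF 16,000 → CHF 9,020

Book-profits minimum tax:
  Adjusted income: CHF 179,500 + CHF 33,500 + CHF 59,500 = CHF 272,500
  Exemption: CHF 272,500 ≤ CHF 303,000, so full CHF 32,000 applies
  Base: CHF 272,500 − CHF 32,000 = CHF 240,500
  CHF 240,500 × 14% = CHF 33,670

CHF 33,670 > CHF 9,020, so the book-profits minimum tax is the binding amount.

CHF 33,670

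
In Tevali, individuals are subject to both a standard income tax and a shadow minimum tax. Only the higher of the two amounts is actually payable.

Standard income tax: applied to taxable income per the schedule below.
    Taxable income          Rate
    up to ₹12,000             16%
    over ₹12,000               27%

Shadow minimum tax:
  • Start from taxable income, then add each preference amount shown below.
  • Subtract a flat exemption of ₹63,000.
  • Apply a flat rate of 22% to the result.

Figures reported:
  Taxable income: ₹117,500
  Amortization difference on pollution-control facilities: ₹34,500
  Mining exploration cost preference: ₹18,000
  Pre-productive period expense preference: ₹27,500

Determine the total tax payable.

₹30,405

Shadow minimum tax:
  Adjusted income: ₹117,500 + ₹34,500 + ₹18,000 + ₹27,500 = ₹197,500
  Less exemption ₹63,000 → base ₹134,500
  ₹134,500 × 22% = ₹29,590

Standard income tax:
  ₹12,000 × 16% = ₹1,920
  ₹105,500 × 27% = ₹28,485
  → ₹30,405

₹30,405 > ₹29,590, so the standard income tax governs.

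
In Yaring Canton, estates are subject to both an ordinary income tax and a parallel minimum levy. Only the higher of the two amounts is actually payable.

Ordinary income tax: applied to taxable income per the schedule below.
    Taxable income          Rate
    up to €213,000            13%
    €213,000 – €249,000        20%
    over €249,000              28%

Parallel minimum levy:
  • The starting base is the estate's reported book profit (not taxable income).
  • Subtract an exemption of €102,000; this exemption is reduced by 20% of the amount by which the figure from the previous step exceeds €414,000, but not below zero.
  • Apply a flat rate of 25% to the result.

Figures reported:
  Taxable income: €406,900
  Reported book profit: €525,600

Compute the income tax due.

Ordinary income tax:
  €213,000 × 13% = €27,690
  €36,000 × 20% = €7,200
  €157,900 × 28% = €44,212
  → €79,102

Parallel minimum levy:
  Base (reported book profit): €525,600
  Exemption: €102,000 − 20% × (€525,600 − €414,000) = €102,000 − €22,320 = €79,680
  Base: €525,600 − €79,680 = €445,920
  €445,920 × 25% = €111,480

€111,480 > €79,102, so the parallel minimum levy is the binding amount.

€111,480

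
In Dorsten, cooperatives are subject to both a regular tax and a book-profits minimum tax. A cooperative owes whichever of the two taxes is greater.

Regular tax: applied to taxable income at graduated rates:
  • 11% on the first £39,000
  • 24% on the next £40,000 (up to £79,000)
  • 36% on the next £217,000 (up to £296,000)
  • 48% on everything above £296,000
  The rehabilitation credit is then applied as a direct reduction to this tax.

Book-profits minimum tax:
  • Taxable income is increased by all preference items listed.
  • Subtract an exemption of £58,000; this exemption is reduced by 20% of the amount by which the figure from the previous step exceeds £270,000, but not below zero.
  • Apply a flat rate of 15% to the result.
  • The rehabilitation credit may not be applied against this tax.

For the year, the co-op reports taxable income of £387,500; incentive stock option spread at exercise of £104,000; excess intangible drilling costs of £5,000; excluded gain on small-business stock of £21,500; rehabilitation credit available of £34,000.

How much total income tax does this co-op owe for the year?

Regular tax:
  £39,000 × 11% = £4,290
  £40,000 × 24% = £9,600
  £217,000 × 36% = £78,120
  £91,500 × 48% = £43,920
  → £135,930
  Less rehabilitation credit £34,000 → £101,930

Book-profits minimum tax:
  Adjusted income: £387,500 + £104,000 + £5,000 + £21,500 = £518,000
  Exemption: £58,000 − 20% × (£518,000 − £270,000) = £58,000 − £49,600 = £8,400
  Base: £518,000 − £8,400 = £509,600
  £509,600 × 15% = £76,440

£101,930 > £76,440, so the regular tax governs.

£101,930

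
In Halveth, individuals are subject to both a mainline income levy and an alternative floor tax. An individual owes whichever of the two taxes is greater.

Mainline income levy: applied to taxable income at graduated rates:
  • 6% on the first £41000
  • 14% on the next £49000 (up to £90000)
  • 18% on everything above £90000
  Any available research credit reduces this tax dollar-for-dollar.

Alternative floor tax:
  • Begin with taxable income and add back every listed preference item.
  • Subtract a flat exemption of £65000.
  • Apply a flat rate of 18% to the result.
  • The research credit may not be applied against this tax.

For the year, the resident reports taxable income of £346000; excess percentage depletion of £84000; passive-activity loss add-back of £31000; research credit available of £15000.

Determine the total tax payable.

£71280

Mainline income levy:
  £41000 × 6% = £2460
  £49000 × 14% = £6860
  £256000 × 18% = £46080
  → £55400
  Less research credit £15000 → £40400

Alternative floor tax:
  Adjusted income: £346000 + £84000 + £31000 = £461000
  Less exemption £65000 → base £396000
  £396000 × 18% = £71280

£71280 > £40400, so the alternative floor tax is the binding amount.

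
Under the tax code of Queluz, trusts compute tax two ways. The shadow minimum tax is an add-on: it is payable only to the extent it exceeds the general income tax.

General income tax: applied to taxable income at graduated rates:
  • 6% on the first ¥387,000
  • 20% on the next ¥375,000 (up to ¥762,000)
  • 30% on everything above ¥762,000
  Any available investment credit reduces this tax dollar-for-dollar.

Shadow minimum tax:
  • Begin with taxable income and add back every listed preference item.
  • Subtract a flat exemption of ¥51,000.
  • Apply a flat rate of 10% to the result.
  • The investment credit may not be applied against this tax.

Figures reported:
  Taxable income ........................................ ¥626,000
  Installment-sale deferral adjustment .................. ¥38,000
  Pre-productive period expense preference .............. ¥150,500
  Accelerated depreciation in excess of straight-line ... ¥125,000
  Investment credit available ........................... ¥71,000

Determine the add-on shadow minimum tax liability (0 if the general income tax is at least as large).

¥88,830

Shadow minimum tax:
  Adjusted income: ¥626,000 + ¥38,000 + ¥150,500 + ¥125,000 = ¥939,500
  Less exemption ¥51,000 → base ¥888,500
  ¥888,500 × 10% = ¥88,850

General income tax:
  ¥387,000 × 6% = ¥23,220
  ¥239,000 × 20% = ¥47,800
  → ¥71,020
  Less investment credit ¥71,000 → ¥20

Excess of shadow minimum tax over general income tax: ¥88,850 − ¥20 = ¥88,830.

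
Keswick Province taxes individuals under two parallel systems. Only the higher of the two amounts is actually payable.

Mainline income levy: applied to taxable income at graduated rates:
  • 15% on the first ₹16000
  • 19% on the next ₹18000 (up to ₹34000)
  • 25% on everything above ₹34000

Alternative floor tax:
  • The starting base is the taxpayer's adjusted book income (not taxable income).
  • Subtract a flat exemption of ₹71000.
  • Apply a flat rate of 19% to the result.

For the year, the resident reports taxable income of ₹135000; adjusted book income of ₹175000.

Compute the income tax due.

Alternative floor tax:
  Base (adjusted book income): ₹175000
  Less exemption ₹71000 → base ₹104000
  ₹104000 × 19% = ₹19760

Mainline income levy:
  ₹16000 × 15% = ₹2400
  ₹18000 × 19% = ₹3420
  ₹101000 × 25% = ₹25250
  → ₹31070

₹31070 > ₹19760, so the mainline income levy governs.

₹31070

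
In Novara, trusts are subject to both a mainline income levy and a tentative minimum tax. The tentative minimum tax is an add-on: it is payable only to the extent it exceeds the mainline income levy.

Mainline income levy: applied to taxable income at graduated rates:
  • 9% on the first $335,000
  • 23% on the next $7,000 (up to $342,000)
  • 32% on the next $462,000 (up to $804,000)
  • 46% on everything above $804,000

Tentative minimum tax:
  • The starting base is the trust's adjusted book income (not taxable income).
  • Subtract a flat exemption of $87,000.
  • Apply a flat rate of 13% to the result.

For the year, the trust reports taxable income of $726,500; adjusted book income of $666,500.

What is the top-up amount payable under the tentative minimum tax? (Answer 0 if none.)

$0

Tentative minimum tax:
  Base (adjusted book income): $666,500
  Less exemption $87,000 → base $579,500
  $579,500 × 13% = $75,335

Mainline income levy:
  $335,000 × 9% = $30,150
  $7,000 × 23% = $1,610
  $384,500 × 32% = $123,040
  → $154,800

$75,335 ≤ $154,800, so no add-on is due.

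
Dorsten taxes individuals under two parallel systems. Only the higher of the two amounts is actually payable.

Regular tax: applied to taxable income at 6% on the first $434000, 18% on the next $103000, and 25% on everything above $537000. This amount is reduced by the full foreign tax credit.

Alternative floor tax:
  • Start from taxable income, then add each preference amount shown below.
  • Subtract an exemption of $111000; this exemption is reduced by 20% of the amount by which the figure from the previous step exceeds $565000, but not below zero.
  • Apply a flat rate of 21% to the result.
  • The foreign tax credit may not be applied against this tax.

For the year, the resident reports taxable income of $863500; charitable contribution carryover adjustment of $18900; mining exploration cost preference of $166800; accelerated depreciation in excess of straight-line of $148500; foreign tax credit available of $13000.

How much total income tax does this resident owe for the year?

Alternative floor tax:
  Adjusted income: $863500 + $18900 + $166800 + $148500 = $1197700
  Exemption: 20% × ($1197700 − $565000) = $126540 ≥ $111000, so the exemption is fully phased out
  Base: $1197700 − $0 = $1197700
  $1197700 × 21% = $251517

Regular tax:
  $434000 × 6% = $26040
  $103000 × 18% = $18540
  $326500 × 25% = $81625
  → $126205
  Less foreign tax credit $13000 → $113205

$251517 > $113205, so the alternative floor tax is the binding amount.

$251517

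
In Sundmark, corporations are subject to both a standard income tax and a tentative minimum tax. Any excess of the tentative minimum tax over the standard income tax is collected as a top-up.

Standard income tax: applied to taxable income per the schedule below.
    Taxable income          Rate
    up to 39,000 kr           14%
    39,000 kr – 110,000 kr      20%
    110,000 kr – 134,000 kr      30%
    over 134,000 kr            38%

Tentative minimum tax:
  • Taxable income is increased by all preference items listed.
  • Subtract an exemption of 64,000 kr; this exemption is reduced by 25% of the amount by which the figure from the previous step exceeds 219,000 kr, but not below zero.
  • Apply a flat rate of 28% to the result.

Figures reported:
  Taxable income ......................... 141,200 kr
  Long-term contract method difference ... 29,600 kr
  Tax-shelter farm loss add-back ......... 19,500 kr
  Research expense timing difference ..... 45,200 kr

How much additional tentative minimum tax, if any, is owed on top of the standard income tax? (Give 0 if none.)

19,579 kr

Tentative minimum tax:
  Adjusted income: 141,200 kr + 29,600 kr + 19,500 kr + 45,200 kr = 235,500 kr
  Exemption: 64,000 kr − 25% × (235,500 kr − 219,000 kr) = 64,000 kr − 4,125 kr = 59,875 kr
  Base: 235,500 kr − 59,875 kr = 175,625 kr
  175,625 kr × 28% = 49,175 kr

Standard income tax:
  39,000 kr × 14% = 5,460 kr
  71,000 kr × 20% = 14,200 kr
  24,000 kr × 30% = 7,200 kr
  7,200 kr × 38% = 2,736 kr
  → 29,596 kr

Excess of tentative minimum tax over standard income tax: 49,175 kr − 29,596 kr = 19,579 kr.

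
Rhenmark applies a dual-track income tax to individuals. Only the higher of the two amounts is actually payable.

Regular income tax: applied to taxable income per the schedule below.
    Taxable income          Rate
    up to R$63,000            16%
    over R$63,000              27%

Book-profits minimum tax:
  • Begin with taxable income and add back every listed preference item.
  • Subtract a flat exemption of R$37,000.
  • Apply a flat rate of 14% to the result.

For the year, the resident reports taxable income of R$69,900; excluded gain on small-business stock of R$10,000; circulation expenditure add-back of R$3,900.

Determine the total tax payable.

R$11,943

Book-profits minimum tax:
  Adjusted income: R$69,900 + R$10,000 + R$3,900 = R$83,800
  Less exemption R$37,000 → base R$46,800
  R$46,800 × 14% = R$6,552

Regular income tax:
  R$63,000 × 16% = R$10,080
  R$6,900 × 27% = R$1,863
  → R$11,943

R$11,943 > R$6,552, so the regular income tax governs.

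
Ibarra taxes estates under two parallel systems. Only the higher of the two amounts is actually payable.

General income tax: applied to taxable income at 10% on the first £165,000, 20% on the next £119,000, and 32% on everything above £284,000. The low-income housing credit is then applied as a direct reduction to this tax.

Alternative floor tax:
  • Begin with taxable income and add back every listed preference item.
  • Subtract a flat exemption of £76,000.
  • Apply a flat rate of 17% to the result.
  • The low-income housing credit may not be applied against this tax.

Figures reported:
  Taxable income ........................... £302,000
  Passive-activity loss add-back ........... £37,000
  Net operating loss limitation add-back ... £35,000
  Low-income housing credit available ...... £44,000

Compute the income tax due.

Alternative floor tax:
  Adjusted income: £302,000 + £37,000 + £35,000 = £374,000
  Less exemption £76,000 → base £298,000
  £298,000 × 17% = £50,660

General income tax:
  £165,000 × 10% = £16,500
  £119,000 × 20% = £23,800
  £18,000 × 32% = £5,760
  → £46,060
  Less low-income housing credit £44,000 → £2,060

£50,660 > £2,060, so the alternative floor tax is the binding amount.

£50,660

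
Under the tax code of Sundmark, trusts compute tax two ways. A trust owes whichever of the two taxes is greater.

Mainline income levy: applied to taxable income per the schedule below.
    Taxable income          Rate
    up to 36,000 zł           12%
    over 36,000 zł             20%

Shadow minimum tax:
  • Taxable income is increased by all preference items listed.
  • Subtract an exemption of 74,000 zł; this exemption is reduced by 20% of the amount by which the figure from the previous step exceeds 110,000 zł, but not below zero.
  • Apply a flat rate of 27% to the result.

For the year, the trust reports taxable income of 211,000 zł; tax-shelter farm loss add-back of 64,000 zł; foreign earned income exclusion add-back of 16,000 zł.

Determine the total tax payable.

68,364 zł

Mainline income levy:
  36,000 zł × 12% = 4,320 zł
  175,000 zł × 20% = 35,000 zł
  → 39,320 zł

Shadow minimum tax:
  Adjusted income: 211,000 zł + 64,000 zł + 16,000 zł = 291,000 zł
  Exemption: 74,000 zł − 20% × (291,000 zł − 110,000 zł) = 74,000 zł − 36,200 zł = 37,800 zł
  Base: 291,000 zł − 37,800 zł = 253,200 zł
  253,200 zł × 27% = 68,364 zł

68,364 zł > 39,320 zł, so the shadow minimum tax is the binding amount.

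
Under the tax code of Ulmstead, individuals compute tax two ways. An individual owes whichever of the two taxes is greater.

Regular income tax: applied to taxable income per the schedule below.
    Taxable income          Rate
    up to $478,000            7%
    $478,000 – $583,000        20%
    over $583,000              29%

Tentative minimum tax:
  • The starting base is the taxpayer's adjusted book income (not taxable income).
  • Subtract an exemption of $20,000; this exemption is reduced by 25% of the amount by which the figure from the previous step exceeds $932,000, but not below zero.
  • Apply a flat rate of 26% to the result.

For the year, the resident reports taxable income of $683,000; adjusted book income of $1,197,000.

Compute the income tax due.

Regular income tax:
  $478,000 × 7% = $33,460
  $105,000 × 20% = $21,000
  $100,000 × 29% = $29,000
  → $83,460

Tentative minimum tax:
  Base (adjusted book income): $1,197,000
  Exemption: 25% × ($1,197,000 − $932,000) = $66,250 ≥ $20,000, so the exemption is fully phased out
  Base: $1,197,000 − $0 = $1,197,000
  $1,197,000 × 26% = $311,220

$311,220 > $83,460, so the tentative minimum tax is the binding amount.

$311,220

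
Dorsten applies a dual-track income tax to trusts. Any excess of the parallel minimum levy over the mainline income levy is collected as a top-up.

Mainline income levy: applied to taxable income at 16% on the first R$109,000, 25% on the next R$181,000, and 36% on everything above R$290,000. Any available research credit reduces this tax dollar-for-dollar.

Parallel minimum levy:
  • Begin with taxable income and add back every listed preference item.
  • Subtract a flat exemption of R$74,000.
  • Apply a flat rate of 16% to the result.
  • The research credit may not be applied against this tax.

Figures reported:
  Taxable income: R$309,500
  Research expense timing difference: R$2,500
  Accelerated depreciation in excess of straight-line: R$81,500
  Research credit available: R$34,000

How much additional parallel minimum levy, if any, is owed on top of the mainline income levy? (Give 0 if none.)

Mainline income levy:
  R$109,000 × 16% = R$17,440
  R$181,000 × 25% = R$45,250
  R$19,500 × 36% = R$7,020
  → R$69,710
  Less research credit R$34,000 → R$35,710

Parallel minimum levy:
  Adjusted income: R$309,500 + R$2,500 + R$81,500 = R$393,500
  Less exemption R$74,000 → base R$319,500
  R$319,500 × 16% = R$51,120

Excess of parallel minimum levy over mainline income levy: R$51,120 − R$35,710 = R$15,410.

R$15,410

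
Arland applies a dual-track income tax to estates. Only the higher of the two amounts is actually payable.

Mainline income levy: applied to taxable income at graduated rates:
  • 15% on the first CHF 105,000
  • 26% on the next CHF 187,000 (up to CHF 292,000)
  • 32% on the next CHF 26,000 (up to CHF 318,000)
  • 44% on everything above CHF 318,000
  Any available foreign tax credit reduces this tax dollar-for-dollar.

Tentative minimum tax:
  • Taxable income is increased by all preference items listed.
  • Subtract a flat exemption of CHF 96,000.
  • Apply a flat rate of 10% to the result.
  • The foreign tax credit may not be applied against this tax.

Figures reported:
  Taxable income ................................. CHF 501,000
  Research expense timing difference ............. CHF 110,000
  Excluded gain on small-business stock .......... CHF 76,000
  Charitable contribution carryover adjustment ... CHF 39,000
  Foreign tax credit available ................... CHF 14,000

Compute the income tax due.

Mainline income levy:
  CHF 105,000 × 15% = CHF 15,750
  CHF 187,000 × 26% = CHF 48,620
  CHF 26,000 × 32% = CHF 8,320
  CHF 183,000 × 44% = CHF 80,520
  → CHF 153,210
  Less foreign tax credit CHF 14,000 → CHF 139,210

Tentative minimum tax:
  Adjusted income: CHF 501,000 + CHF 110,000 + CHF 76,000 + CHF 39,000 = CHF 726,000
  Less exemption CHF 96,000 → base CHF 630,000
  CHF 630,000 × 10% = CHF 63,000

CHF 139,210 > CHF 63,000, so the mainline income levy governs.

CHF 139,210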